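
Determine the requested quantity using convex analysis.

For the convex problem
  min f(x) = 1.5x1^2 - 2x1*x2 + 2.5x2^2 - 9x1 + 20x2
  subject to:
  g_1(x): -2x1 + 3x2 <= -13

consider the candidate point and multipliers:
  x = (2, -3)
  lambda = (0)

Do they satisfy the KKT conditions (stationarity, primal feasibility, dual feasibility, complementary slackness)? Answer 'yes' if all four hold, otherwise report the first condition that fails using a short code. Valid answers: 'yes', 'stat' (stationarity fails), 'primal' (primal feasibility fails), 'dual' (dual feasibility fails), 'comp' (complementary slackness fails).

Gradient of f: grad f(x) = Q x + c = (3, 1)
Constraint values g_i(x) = a_i^T x - b_i:
  g_1((2, -3)) = 0
Stationarity residual: grad f(x) + sum_i lambda_i a_i = (3, 1)
  -> stationarity FAILS
Primal feasibility (all g_i <= 0): OK
Dual feasibility (all lambda_i >= 0): OK
Complementary slackness (lambda_i * g_i(x) = 0 for all i): OK

Verdict: the first failing condition is stationarity -> stat.

stat


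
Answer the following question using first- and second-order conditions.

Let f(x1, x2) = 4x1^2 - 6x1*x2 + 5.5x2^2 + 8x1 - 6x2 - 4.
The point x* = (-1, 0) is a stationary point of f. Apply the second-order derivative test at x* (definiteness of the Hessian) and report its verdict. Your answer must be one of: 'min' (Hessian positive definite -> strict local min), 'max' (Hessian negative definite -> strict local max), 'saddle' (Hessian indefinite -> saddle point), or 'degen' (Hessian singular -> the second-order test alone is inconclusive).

Compute the Hessian H = grad^2 f:
  H = [[8, -6], [-6, 11]]
Verify stationarity: grad f(x*) = H x* + g = (0, 0).
Eigenvalues of H: 3.3153, 15.6847.
Both eigenvalues > 0, so H is positive definite -> x* is a strict local min.

min


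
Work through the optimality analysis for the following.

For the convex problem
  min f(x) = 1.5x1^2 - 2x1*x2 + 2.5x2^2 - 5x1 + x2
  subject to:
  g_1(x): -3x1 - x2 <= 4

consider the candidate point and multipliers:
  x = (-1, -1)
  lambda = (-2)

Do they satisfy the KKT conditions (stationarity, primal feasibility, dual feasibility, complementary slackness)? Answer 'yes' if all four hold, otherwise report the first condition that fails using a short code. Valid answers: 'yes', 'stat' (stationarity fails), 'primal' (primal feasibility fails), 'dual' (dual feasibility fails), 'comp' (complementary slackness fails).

Gradient of f: grad f(x) = Q x + c = (-6, -2)
Constraint values g_i(x) = a_i^T x - b_i:
  g_1((-1, -1)) = 0
Stationarity residual: grad f(x) + sum_i lambda_i a_i = (0, 0)
  -> stationarity OK
Primal feasibility (all g_i <= 0): OK
Dual feasibility (all lambda_i >= 0): FAILS
Complementary slackness (lambda_i * g_i(x) = 0 for all i): OK

Verdict: the first failing condition is dual_feasibility -> dual.

dual


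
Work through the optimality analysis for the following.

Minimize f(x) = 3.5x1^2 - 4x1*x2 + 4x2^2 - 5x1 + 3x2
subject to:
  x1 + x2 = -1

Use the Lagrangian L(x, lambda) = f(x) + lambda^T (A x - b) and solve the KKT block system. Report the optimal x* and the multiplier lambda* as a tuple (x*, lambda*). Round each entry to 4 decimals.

Form the Lagrangian:
  L(x, lambda) = (1/2) x^T Q x + c^T x + lambda^T (A x - b)
Stationarity (grad_x L = 0): Q x + c + A^T lambda = 0.
Primal feasibility: A x = b.

This gives the KKT block system:
  [ Q   A^T ] [ x     ]   [-c ]
  [ A    0  ] [ lambda ] = [ b ]

Solving the linear system:
  x*      = (-0.1739, -0.8261)
  lambda* = (2.913)
  f(x*)   = 0.6522

x* = (-0.1739, -0.8261), lambda* = (2.913)


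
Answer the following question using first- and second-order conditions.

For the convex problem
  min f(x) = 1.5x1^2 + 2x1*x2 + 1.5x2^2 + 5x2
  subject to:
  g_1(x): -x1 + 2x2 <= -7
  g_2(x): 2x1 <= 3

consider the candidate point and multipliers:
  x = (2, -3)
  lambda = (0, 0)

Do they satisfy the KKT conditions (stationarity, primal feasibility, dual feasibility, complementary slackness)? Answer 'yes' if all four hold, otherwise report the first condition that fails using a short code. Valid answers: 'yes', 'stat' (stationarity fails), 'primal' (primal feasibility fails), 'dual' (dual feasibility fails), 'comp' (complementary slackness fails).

Gradient of f: grad f(x) = Q x + c = (0, 0)
Constraint values g_i(x) = a_i^T x - b_i:
  g_1((2, -3)) = -1
  g_2((2, -3)) = 1
Stationarity residual: grad f(x) + sum_i lambda_i a_i = (0, 0)
  -> stationarity OK
Primal feasibility (all g_i <= 0): FAILS
Dual feasibility (all lambda_i >= 0): OK
Complementary slackness (lambda_i * g_i(x) = 0 for all i): OK

Verdict: the first failing condition is primal_feasibility -> primal.

primal


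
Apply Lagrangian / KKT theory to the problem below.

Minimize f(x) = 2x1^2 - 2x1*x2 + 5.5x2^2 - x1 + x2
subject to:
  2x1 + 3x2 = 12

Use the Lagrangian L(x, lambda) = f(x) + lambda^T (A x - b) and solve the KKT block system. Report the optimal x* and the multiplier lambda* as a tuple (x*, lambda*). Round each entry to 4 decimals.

Form the Lagrangian:
  L(x, lambda) = (1/2) x^T Q x + c^T x + lambda^T (A x - b)
Stationarity (grad_x L = 0): Q x + c + A^T lambda = 0.
Primal feasibility: A x = b.

This gives the KKT block system:
  [ Q   A^T ] [ x     ]   [-c ]
  [ A    0  ] [ lambda ] = [ b ]

Solving the linear system:
  x*      = (3.375, 1.75)
  lambda* = (-4.5)
  f(x*)   = 26.1875

x* = (3.375, 1.75), lambda* = (-4.5)


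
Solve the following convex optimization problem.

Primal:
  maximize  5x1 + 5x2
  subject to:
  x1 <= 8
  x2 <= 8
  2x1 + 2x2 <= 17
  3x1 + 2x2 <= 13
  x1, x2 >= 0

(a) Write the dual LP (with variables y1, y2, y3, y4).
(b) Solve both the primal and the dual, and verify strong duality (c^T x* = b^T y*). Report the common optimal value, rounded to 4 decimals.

The standard primal-dual pair for 'max c^T x s.t. A x <= b, x >= 0' is:
  Dual:  min b^T y  s.t.  A^T y >= c,  y >= 0.

So the dual LP is:
  minimize  8y1 + 8y2 + 17y3 + 13y4
  subject to:
    y1 + 2y3 + 3y4 >= 5
    y2 + 2y3 + 2y4 >= 5
    y1, y2, y3, y4 >= 0

Solving the primal: x* = (0, 6.5).
  primal value c^T x* = 32.5.
Solving the dual: y* = (0, 0, 0, 2.5).
  dual value b^T y* = 32.5.
Strong duality: c^T x* = b^T y*. Confirmed.

32.5


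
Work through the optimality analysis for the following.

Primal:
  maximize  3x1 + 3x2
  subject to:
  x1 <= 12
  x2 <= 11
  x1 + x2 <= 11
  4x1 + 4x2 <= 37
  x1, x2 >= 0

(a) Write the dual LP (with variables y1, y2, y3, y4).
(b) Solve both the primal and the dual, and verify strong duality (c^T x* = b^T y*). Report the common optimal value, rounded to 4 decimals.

The standard primal-dual pair for 'max c^T x s.t. A x <= b, x >= 0' is:
  Dual:  min b^T y  s.t.  A^T y >= c,  y >= 0.

So the dual LP is:
  minimize  12y1 + 11y2 + 11y3 + 37y4
  subject to:
    y1 + y3 + 4y4 >= 3
    y2 + y3 + 4y4 >= 3
    y1, y2, y3, y4 >= 0

Solving the primal: x* = (9.25, 0).
  primal value c^T x* = 27.75.
Solving the dual: y* = (0, 0, 0, 0.75).
  dual value b^T y* = 27.75.
Strong duality: c^T x* = b^T y*. Confirmed.

27.75


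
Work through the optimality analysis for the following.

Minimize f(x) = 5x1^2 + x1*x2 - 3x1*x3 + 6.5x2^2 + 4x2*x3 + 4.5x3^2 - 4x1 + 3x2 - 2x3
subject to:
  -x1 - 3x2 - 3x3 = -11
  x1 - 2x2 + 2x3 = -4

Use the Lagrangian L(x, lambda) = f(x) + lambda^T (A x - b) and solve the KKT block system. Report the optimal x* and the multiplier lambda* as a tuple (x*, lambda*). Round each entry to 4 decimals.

Form the Lagrangian:
  L(x, lambda) = (1/2) x^T Q x + c^T x + lambda^T (A x - b)
Stationarity (grad_x L = 0): Q x + c + A^T lambda = 0.
Primal feasibility: A x = b.

This gives the KKT block system:
  [ Q   A^T ] [ x     ]   [-c ]
  [ A    0  ] [ lambda ] = [ b ]

Solving the linear system:
  x*      = (0.5045, 2.8754, 0.6231)
  lambda* = (9.4955, 7.4451)
  f(x*)   = 69.7967

x* = (0.5045, 2.8754, 0.6231), lambda* = (9.4955, 7.4451)


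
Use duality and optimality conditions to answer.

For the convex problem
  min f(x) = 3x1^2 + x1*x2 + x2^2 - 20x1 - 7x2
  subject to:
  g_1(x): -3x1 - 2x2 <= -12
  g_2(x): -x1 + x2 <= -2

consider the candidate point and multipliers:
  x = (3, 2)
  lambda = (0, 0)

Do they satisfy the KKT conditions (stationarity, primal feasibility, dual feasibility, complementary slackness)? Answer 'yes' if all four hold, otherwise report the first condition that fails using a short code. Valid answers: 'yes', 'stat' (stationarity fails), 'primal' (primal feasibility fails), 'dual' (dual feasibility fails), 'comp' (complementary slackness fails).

Gradient of f: grad f(x) = Q x + c = (0, 0)
Constraint values g_i(x) = a_i^T x - b_i:
  g_1((3, 2)) = -1
  g_2((3, 2)) = 1
Stationarity residual: grad f(x) + sum_i lambda_i a_i = (0, 0)
  -> stationarity OK
Primal feasibility (all g_i <= 0): FAILS
Dual feasibility (all lambda_i >= 0): OK
Complementary slackness (lambda_i * g_i(x) = 0 for all i): OK

Verdict: the first failing condition is primal_feasibility -> primal.

primal


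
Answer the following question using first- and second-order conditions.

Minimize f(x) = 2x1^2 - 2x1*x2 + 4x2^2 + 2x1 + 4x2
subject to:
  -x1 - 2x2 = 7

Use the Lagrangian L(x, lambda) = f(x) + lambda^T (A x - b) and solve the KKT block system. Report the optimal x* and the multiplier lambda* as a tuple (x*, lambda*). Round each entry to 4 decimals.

Form the Lagrangian:
  L(x, lambda) = (1/2) x^T Q x + c^T x + lambda^T (A x - b)
Stationarity (grad_x L = 0): Q x + c + A^T lambda = 0.
Primal feasibility: A x = b.

This gives the KKT block system:
  [ Q   A^T ] [ x     ]   [-c ]
  [ A    0  ] [ lambda ] = [ b ]

Solving the linear system:
  x*      = (-2.625, -2.1875)
  lambda* = (-4.125)
  f(x*)   = 7.4375

x* = (-2.625, -2.1875), lambda* = (-4.125)


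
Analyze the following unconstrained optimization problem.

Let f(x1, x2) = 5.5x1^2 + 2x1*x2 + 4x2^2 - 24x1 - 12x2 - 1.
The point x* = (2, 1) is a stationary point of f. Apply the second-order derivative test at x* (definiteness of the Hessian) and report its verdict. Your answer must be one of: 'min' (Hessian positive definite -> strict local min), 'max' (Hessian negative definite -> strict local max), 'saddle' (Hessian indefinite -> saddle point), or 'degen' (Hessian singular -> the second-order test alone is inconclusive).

Compute the Hessian H = grad^2 f:
  H = [[11, 2], [2, 8]]
Verify stationarity: grad f(x*) = H x* + g = (0, 0).
Eigenvalues of H: 7, 12.
Both eigenvalues > 0, so H is positive definite -> x* is a strict local min.

min


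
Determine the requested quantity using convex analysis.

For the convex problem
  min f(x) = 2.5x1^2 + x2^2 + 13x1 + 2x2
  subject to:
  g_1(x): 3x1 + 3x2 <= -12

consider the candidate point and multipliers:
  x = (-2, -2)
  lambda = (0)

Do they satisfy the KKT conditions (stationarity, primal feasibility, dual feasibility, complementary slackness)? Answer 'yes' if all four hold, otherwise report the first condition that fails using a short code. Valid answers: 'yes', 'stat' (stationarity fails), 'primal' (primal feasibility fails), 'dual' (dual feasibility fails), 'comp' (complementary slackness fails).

Gradient of f: grad f(x) = Q x + c = (3, -2)
Constraint values g_i(x) = a_i^T x - b_i:
  g_1((-2, -2)) = 0
Stationarity residual: grad f(x) + sum_i lambda_i a_i = (3, -2)
  -> stationarity FAILS
Primal feasibility (all g_i <= 0): OK
Dual feasibility (all lambda_i >= 0): OK
Complementary slackness (lambda_i * g_i(x) = 0 for all i): OK

Verdict: the first failing condition is stationarity -> stat.

stat


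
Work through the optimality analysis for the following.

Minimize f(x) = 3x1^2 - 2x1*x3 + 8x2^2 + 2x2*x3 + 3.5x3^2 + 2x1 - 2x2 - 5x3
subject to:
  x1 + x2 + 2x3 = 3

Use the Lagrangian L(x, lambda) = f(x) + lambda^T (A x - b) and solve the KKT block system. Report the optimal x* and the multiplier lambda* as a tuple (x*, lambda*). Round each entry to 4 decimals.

Form the Lagrangian:
  L(x, lambda) = (1/2) x^T Q x + c^T x + lambda^T (A x - b)
Stationarity (grad_x L = 0): Q x + c + A^T lambda = 0.
Primal feasibility: A x = b.

This gives the KKT block system:
  [ Q   A^T ] [ x     ]   [-c ]
  [ A    0  ] [ lambda ] = [ b ]

Solving the linear system:
  x*      = (0.3721, 0.0698, 1.2791)
  lambda* = (-1.6744)
  f(x*)   = -0.3837

x* = (0.3721, 0.0698, 1.2791), lambda* = (-1.6744)


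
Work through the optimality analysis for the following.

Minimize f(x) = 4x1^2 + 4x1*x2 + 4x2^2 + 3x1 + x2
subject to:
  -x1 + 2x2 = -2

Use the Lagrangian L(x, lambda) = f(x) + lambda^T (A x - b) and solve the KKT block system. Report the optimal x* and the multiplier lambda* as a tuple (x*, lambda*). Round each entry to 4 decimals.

Form the Lagrangian:
  L(x, lambda) = (1/2) x^T Q x + c^T x + lambda^T (A x - b)
Stationarity (grad_x L = 0): Q x + c + A^T lambda = 0.
Primal feasibility: A x = b.

This gives the KKT block system:
  [ Q   A^T ] [ x     ]   [-c ]
  [ A    0  ] [ lambda ] = [ b ]

Solving the linear system:
  x*      = (0.3214, -0.8393)
  lambda* = (2.2143)
  f(x*)   = 2.2768

x* = (0.3214, -0.8393), lambda* = (2.2143)


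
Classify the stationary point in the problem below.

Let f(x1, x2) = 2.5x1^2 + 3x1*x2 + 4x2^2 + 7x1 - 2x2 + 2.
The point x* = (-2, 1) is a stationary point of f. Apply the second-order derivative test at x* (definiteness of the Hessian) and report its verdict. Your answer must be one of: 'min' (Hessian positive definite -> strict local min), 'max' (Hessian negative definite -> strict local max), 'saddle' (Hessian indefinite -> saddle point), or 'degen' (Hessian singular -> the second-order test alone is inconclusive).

Compute the Hessian H = grad^2 f:
  H = [[5, 3], [3, 8]]
Verify stationarity: grad f(x*) = H x* + g = (0, 0).
Eigenvalues of H: 3.1459, 9.8541.
Both eigenvalues > 0, so H is positive definite -> x* is a strict local min.

min


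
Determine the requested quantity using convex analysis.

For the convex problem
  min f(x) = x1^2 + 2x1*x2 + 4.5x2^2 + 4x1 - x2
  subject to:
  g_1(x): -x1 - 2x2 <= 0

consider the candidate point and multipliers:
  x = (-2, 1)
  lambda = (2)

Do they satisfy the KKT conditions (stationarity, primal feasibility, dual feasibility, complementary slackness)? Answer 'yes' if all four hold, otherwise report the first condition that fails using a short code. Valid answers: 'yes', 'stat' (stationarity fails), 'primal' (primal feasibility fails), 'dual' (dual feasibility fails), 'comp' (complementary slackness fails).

Gradient of f: grad f(x) = Q x + c = (2, 4)
Constraint values g_i(x) = a_i^T x - b_i:
  g_1((-2, 1)) = 0
Stationarity residual: grad f(x) + sum_i lambda_i a_i = (0, 0)
  -> stationarity OK
Primal feasibility (all g_i <= 0): OK
Dual feasibility (all lambda_i >= 0): OK
Complementary slackness (lambda_i * g_i(x) = 0 for all i): OK

Verdict: yes, KKT holds.

yes


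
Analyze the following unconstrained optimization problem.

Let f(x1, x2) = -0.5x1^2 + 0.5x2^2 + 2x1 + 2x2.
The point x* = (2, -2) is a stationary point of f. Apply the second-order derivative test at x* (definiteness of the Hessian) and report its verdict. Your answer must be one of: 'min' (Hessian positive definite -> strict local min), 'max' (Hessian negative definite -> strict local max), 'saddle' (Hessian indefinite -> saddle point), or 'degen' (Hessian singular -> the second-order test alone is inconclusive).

Compute the Hessian H = grad^2 f:
  H = [[-1, 0], [0, 1]]
Verify stationarity: grad f(x*) = H x* + g = (0, 0).
Eigenvalues of H: -1, 1.
Eigenvalues have mixed signs, so H is indefinite -> x* is a saddle point.

saddle


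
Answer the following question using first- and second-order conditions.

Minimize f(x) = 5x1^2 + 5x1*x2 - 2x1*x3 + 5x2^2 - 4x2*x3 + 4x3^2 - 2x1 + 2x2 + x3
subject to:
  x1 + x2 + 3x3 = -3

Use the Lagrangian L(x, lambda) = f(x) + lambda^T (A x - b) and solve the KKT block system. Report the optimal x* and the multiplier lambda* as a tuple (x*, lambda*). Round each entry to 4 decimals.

Form the Lagrangian:
  L(x, lambda) = (1/2) x^T Q x + c^T x + lambda^T (A x - b)
Stationarity (grad_x L = 0): Q x + c + A^T lambda = 0.
Primal feasibility: A x = b.

This gives the KKT block system:
  [ Q   A^T ] [ x     ]   [-c ]
  [ A    0  ] [ lambda ] = [ b ]

Solving the linear system:
  x*      = (0.3298, -0.8067, -0.841)
  lambda* = (1.0537)
  f(x*)   = 0.0236

x* = (0.3298, -0.8067, -0.841), lambda* = (1.0537)


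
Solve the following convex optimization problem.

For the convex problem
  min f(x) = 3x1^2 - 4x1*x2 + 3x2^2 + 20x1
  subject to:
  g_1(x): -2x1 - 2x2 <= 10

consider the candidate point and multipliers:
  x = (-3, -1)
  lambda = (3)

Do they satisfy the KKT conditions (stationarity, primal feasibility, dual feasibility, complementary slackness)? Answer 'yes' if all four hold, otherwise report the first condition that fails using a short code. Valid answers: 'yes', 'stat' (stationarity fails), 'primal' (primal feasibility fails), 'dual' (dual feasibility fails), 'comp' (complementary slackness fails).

Gradient of f: grad f(x) = Q x + c = (6, 6)
Constraint values g_i(x) = a_i^T x - b_i:
  g_1((-3, -1)) = -2
Stationarity residual: grad f(x) + sum_i lambda_i a_i = (0, 0)
  -> stationarity OK
Primal feasibility (all g_i <= 0): OK
Dual feasibility (all lambda_i >= 0): OK
Complementary slackness (lambda_i * g_i(x) = 0 for all i): FAILS

Verdict: the first failing condition is complementary_slackness -> comp.

comp


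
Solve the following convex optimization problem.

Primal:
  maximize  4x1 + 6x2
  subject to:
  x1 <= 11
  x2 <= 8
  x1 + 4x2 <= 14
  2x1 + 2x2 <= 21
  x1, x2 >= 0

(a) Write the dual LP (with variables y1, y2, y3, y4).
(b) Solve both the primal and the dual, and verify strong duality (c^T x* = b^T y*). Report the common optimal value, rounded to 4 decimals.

The standard primal-dual pair for 'max c^T x s.t. A x <= b, x >= 0' is:
  Dual:  min b^T y  s.t.  A^T y >= c,  y >= 0.

So the dual LP is:
  minimize  11y1 + 8y2 + 14y3 + 21y4
  subject to:
    y1 + y3 + 2y4 >= 4
    y2 + 4y3 + 2y4 >= 6
    y1, y2, y3, y4 >= 0

Solving the primal: x* = (9.3333, 1.1667).
  primal value c^T x* = 44.3333.
Solving the dual: y* = (0, 0, 0.6667, 1.6667).
  dual value b^T y* = 44.3333.
Strong duality: c^T x* = b^T y*. Confirmed.

44.3333


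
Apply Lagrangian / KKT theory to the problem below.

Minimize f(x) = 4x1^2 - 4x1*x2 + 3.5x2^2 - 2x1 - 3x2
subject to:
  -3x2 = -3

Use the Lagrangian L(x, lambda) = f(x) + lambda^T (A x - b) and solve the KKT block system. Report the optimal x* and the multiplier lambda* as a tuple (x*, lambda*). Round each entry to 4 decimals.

Form the Lagrangian:
  L(x, lambda) = (1/2) x^T Q x + c^T x + lambda^T (A x - b)
Stationarity (grad_x L = 0): Q x + c + A^T lambda = 0.
Primal feasibility: A x = b.

This gives the KKT block system:
  [ Q   A^T ] [ x     ]   [-c ]
  [ A    0  ] [ lambda ] = [ b ]

Solving the linear system:
  x*      = (0.75, 1)
  lambda* = (0.3333)
  f(x*)   = -1.75

x* = (0.75, 1), lambda* = (0.3333)


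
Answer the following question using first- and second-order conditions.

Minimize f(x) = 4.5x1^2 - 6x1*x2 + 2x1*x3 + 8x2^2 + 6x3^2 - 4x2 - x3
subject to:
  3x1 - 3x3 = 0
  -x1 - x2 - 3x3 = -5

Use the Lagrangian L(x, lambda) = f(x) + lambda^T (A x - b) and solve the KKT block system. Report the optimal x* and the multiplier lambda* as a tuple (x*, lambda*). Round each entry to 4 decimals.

Form the Lagrangian:
  L(x, lambda) = (1/2) x^T Q x + c^T x + lambda^T (A x - b)
Stationarity (grad_x L = 0): Q x + c + A^T lambda = 0.
Primal feasibility: A x = b.

This gives the KKT block system:
  [ Q   A^T ] [ x     ]   [-c ]
  [ A    0  ] [ lambda ] = [ b ]

Solving the linear system:
  x*      = (1.0182, 0.9271, 1.0182)
  lambda* = (-0.305, 4.7234)
  f(x*)   = 9.4453

x* = (1.0182, 0.9271, 1.0182), lambda* = (-0.305, 4.7234)


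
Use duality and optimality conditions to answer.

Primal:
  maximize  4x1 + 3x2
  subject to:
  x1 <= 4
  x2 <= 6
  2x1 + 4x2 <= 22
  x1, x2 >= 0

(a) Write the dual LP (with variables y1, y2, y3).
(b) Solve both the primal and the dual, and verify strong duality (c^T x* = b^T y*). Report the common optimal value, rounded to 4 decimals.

The standard primal-dual pair for 'max c^T x s.t. A x <= b, x >= 0' is:
  Dual:  min b^T y  s.t.  A^T y >= c,  y >= 0.

So the dual LP is:
  minimize  4y1 + 6y2 + 22y3
  subject to:
    y1 + 2y3 >= 4
    y2 + 4y3 >= 3
    y1, y2, y3 >= 0

Solving the primal: x* = (4, 3.5).
  primal value c^T x* = 26.5.
Solving the dual: y* = (2.5, 0, 0.75).
  dual value b^T y* = 26.5.
Strong duality: c^T x* = b^T y*. Confirmed.

26.5


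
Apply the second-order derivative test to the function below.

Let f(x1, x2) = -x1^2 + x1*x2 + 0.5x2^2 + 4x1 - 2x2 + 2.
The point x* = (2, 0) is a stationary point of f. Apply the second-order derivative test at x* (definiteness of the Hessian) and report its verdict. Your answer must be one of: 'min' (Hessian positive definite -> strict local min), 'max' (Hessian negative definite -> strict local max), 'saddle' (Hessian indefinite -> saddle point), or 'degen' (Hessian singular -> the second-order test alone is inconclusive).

Compute the Hessian H = grad^2 f:
  H = [[-2, 1], [1, 1]]
Verify stationarity: grad f(x*) = H x* + g = (0, 0).
Eigenvalues of H: -2.3028, 1.3028.
Eigenvalues have mixed signs, so H is indefinite -> x* is a saddle point.

saddle


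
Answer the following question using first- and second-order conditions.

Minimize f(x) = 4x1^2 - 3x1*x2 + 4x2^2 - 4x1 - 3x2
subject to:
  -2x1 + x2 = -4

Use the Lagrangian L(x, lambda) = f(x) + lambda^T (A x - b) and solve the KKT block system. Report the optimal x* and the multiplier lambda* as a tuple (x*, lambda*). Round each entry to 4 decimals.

Form the Lagrangian:
  L(x, lambda) = (1/2) x^T Q x + c^T x + lambda^T (A x - b)
Stationarity (grad_x L = 0): Q x + c + A^T lambda = 0.
Primal feasibility: A x = b.

This gives the KKT block system:
  [ Q   A^T ] [ x     ]   [-c ]
  [ A    0  ] [ lambda ] = [ b ]

Solving the linear system:
  x*      = (2.2143, 0.4286)
  lambda* = (6.2143)
  f(x*)   = 7.3571

x* = (2.2143, 0.4286), lambda* = (6.2143)


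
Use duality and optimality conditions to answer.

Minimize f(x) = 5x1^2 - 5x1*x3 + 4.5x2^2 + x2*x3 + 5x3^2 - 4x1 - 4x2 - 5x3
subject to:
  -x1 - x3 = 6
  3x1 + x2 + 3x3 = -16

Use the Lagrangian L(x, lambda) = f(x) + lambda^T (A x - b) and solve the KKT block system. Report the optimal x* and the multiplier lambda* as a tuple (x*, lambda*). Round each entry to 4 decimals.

Form the Lagrangian:
  L(x, lambda) = (1/2) x^T Q x + c^T x + lambda^T (A x - b)
Stationarity (grad_x L = 0): Q x + c + A^T lambda = 0.
Primal feasibility: A x = b.

This gives the KKT block system:
  [ Q   A^T ] [ x     ]   [-c ]
  [ A    0  ] [ lambda ] = [ b ]

Solving the linear system:
  x*      = (-2.9667, 2, -3.0333)
  lambda* = (-51.4, -10.9667)
  f(x*)   = 75.9833

x* = (-2.9667, 2, -3.0333), lambda* = (-51.4, -10.9667)


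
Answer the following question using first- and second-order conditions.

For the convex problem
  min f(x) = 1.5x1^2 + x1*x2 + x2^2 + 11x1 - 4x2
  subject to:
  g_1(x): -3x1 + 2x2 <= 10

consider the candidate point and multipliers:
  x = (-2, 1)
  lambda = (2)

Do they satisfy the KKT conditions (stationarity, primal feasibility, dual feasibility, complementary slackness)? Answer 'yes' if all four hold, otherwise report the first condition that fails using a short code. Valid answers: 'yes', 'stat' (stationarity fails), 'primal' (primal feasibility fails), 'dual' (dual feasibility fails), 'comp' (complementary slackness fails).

Gradient of f: grad f(x) = Q x + c = (6, -4)
Constraint values g_i(x) = a_i^T x - b_i:
  g_1((-2, 1)) = -2
Stationarity residual: grad f(x) + sum_i lambda_i a_i = (0, 0)
  -> stationarity OK
Primal feasibility (all g_i <= 0): OK
Dual feasibility (all lambda_i >= 0): OK
Complementary slackness (lambda_i * g_i(x) = 0 for all i): FAILS

Verdict: the first failing condition is complementary_slackness -> comp.

comp


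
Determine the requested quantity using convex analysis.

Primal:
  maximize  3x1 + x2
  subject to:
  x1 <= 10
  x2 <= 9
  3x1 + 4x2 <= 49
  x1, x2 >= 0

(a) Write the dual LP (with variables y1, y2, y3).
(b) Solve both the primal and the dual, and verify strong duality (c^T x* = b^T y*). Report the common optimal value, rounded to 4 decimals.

The standard primal-dual pair for 'max c^T x s.t. A x <= b, x >= 0' is:
  Dual:  min b^T y  s.t.  A^T y >= c,  y >= 0.

So the dual LP is:
  minimize  10y1 + 9y2 + 49y3
  subject to:
    y1 + 3y3 >= 3
    y2 + 4y3 >= 1
    y1, y2, y3 >= 0

Solving the primal: x* = (10, 4.75).
  primal value c^T x* = 34.75.
Solving the dual: y* = (2.25, 0, 0.25).
  dual value b^T y* = 34.75.
Strong duality: c^T x* = b^T y*. Confirmed.

34.75


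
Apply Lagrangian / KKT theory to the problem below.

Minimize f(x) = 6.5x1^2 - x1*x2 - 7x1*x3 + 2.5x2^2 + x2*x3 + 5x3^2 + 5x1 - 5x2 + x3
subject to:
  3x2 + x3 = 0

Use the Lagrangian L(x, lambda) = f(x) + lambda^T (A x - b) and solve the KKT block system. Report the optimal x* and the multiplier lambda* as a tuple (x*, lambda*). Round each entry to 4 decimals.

Form the Lagrangian:
  L(x, lambda) = (1/2) x^T Q x + c^T x + lambda^T (A x - b)
Stationarity (grad_x L = 0): Q x + c + A^T lambda = 0.
Primal feasibility: A x = b.

This gives the KKT block system:
  [ Q   A^T ] [ x     ]   [-c ]
  [ A    0  ] [ lambda ] = [ b ]

Solving the linear system:
  x*      = (-0.7992, 0.2695, -0.8085)
  lambda* = (1.2206)
  f(x*)   = -3.076

x* = (-0.7992, 0.2695, -0.8085), lambda* = (1.2206)


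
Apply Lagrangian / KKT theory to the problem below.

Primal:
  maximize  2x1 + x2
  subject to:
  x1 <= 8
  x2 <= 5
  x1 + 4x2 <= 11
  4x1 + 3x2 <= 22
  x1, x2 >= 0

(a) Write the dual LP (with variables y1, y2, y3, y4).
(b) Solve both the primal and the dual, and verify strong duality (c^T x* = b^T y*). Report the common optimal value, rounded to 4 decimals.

The standard primal-dual pair for 'max c^T x s.t. A x <= b, x >= 0' is:
  Dual:  min b^T y  s.t.  A^T y >= c,  y >= 0.

So the dual LP is:
  minimize  8y1 + 5y2 + 11y3 + 22y4
  subject to:
    y1 + y3 + 4y4 >= 2
    y2 + 4y3 + 3y4 >= 1
    y1, y2, y3, y4 >= 0

Solving the primal: x* = (5.5, 0).
  primal value c^T x* = 11.
Solving the dual: y* = (0, 0, 0, 0.5).
  dual value b^T y* = 11.
Strong duality: c^T x* = b^T y*. Confirmed.

11


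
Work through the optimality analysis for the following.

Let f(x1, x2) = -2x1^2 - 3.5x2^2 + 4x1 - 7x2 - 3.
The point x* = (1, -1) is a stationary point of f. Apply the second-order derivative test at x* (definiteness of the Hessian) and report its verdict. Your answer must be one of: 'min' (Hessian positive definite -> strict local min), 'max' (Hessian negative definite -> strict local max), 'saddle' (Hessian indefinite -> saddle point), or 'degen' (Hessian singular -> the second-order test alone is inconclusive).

Compute the Hessian H = grad^2 f:
  H = [[-4, 0], [0, -7]]
Verify stationarity: grad f(x*) = H x* + g = (0, 0).
Eigenvalues of H: -7, -4.
Both eigenvalues < 0, so H is negative definite -> x* is a strict local max.

max


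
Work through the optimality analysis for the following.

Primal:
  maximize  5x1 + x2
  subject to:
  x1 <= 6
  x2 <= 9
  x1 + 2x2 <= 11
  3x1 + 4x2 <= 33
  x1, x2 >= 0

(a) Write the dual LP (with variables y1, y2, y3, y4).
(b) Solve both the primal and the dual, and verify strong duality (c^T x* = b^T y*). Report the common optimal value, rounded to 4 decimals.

The standard primal-dual pair for 'max c^T x s.t. A x <= b, x >= 0' is:
  Dual:  min b^T y  s.t.  A^T y >= c,  y >= 0.

So the dual LP is:
  minimize  6y1 + 9y2 + 11y3 + 33y4
  subject to:
    y1 + y3 + 3y4 >= 5
    y2 + 2y3 + 4y4 >= 1
    y1, y2, y3, y4 >= 0

Solving the primal: x* = (6, 2.5).
  primal value c^T x* = 32.5.
Solving the dual: y* = (4.5, 0, 0.5, 0).
  dual value b^T y* = 32.5.
Strong duality: c^T x* = b^T y*. Confirmed.

32.5


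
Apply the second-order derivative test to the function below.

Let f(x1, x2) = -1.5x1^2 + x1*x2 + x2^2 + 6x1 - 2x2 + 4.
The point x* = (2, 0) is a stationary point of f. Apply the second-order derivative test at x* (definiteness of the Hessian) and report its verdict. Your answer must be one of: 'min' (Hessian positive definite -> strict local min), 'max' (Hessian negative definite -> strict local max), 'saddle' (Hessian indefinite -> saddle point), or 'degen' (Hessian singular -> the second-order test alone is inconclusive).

Compute the Hessian H = grad^2 f:
  H = [[-3, 1], [1, 2]]
Verify stationarity: grad f(x*) = H x* + g = (0, 0).
Eigenvalues of H: -3.1926, 2.1926.
Eigenvalues have mixed signs, so H is indefinite -> x* is a saddle point.

saddle


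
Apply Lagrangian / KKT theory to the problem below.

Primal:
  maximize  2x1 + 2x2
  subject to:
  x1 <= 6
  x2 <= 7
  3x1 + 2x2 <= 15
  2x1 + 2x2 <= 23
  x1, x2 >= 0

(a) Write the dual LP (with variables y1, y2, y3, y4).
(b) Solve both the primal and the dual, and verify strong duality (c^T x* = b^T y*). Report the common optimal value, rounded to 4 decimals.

The standard primal-dual pair for 'max c^T x s.t. A x <= b, x >= 0' is:
  Dual:  min b^T y  s.t.  A^T y >= c,  y >= 0.

So the dual LP is:
  minimize  6y1 + 7y2 + 15y3 + 23y4
  subject to:
    y1 + 3y3 + 2y4 >= 2
    y2 + 2y3 + 2y4 >= 2
    y1, y2, y3, y4 >= 0

Solving the primal: x* = (0.3333, 7).
  primal value c^T x* = 14.6667.
Solving the dual: y* = (0, 0.6667, 0.6667, 0).
  dual value b^T y* = 14.6667.
Strong duality: c^T x* = b^T y*. Confirmed.

14.6667


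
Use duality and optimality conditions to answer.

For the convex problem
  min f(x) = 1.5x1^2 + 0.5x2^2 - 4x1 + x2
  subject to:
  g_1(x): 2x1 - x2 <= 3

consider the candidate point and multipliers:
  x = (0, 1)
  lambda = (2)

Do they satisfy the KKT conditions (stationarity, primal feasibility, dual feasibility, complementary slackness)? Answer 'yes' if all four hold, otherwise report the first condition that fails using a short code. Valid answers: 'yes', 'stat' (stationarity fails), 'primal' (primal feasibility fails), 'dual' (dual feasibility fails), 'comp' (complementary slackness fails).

Gradient of f: grad f(x) = Q x + c = (-4, 2)
Constraint values g_i(x) = a_i^T x - b_i:
  g_1((0, 1)) = -4
Stationarity residual: grad f(x) + sum_i lambda_i a_i = (0, 0)
  -> stationarity OK
Primal feasibility (all g_i <= 0): OK
Dual feasibility (all lambda_i >= 0): OK
Complementary slackness (lambda_i * g_i(x) = 0 for all i): FAILS

Verdict: the first failing condition is complementary_slackness -> comp.

comp


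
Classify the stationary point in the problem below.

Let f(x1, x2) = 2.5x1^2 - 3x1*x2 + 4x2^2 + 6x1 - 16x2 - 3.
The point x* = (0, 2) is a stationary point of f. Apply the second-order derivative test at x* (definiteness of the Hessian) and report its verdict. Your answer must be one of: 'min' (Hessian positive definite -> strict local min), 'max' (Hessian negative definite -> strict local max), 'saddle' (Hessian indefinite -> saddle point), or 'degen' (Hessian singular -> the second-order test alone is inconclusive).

Compute the Hessian H = grad^2 f:
  H = [[5, -3], [-3, 8]]
Verify stationarity: grad f(x*) = H x* + g = (0, 0).
Eigenvalues of H: 3.1459, 9.8541.
Both eigenvalues > 0, so H is positive definite -> x* is a strict local min.

min


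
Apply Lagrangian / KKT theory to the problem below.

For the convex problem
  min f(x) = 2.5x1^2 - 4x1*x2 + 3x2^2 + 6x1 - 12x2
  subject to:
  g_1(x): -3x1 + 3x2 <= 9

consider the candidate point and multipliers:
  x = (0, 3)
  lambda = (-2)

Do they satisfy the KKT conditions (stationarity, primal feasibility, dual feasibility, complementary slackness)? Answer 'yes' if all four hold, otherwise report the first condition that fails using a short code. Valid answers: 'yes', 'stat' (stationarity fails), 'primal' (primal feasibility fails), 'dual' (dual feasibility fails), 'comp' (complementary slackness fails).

Gradient of f: grad f(x) = Q x + c = (-6, 6)
Constraint values g_i(x) = a_i^T x - b_i:
  g_1((0, 3)) = 0
Stationarity residual: grad f(x) + sum_i lambda_i a_i = (0, 0)
  -> stationarity OK
Primal feasibility (all g_i <= 0): OK
Dual feasibility (all lambda_i >= 0): FAILS
Complementary slackness (lambda_i * g_i(x) = 0 for all i): OK

Verdict: the first failing condition is dual_feasibility -> dual.

dual


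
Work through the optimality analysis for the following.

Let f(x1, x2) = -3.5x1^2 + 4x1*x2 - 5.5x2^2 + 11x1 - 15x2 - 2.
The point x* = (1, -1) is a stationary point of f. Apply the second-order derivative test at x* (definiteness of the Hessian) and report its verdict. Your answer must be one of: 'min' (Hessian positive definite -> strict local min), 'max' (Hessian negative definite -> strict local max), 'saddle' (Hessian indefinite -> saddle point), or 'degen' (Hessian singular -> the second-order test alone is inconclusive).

Compute the Hessian H = grad^2 f:
  H = [[-7, 4], [4, -11]]
Verify stationarity: grad f(x*) = H x* + g = (0, 0).
Eigenvalues of H: -13.4721, -4.5279.
Both eigenvalues < 0, so H is negative definite -> x* is a strict local max.

max


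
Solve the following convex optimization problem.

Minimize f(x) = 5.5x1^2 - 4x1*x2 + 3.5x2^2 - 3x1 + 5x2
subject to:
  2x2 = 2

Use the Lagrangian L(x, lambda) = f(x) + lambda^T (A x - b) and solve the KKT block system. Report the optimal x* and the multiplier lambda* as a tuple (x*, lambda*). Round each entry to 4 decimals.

Form the Lagrangian:
  L(x, lambda) = (1/2) x^T Q x + c^T x + lambda^T (A x - b)
Stationarity (grad_x L = 0): Q x + c + A^T lambda = 0.
Primal feasibility: A x = b.

This gives the KKT block system:
  [ Q   A^T ] [ x     ]   [-c ]
  [ A    0  ] [ lambda ] = [ b ]

Solving the linear system:
  x*      = (0.6364, 1)
  lambda* = (-4.7273)
  f(x*)   = 6.2727

x* = (0.6364, 1), lambda* = (-4.7273)


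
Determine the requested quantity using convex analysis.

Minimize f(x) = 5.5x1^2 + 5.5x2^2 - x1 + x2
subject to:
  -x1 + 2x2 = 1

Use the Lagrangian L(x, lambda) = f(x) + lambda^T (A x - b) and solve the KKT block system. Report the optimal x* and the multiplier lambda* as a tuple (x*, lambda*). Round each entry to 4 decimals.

Form the Lagrangian:
  L(x, lambda) = (1/2) x^T Q x + c^T x + lambda^T (A x - b)
Stationarity (grad_x L = 0): Q x + c + A^T lambda = 0.
Primal feasibility: A x = b.

This gives the KKT block system:
  [ Q   A^T ] [ x     ]   [-c ]
  [ A    0  ] [ lambda ] = [ b ]

Solving the linear system:
  x*      = (-0.1636, 0.4182)
  lambda* = (-2.8)
  f(x*)   = 1.6909

x* = (-0.1636, 0.4182), lambda* = (-2.8)


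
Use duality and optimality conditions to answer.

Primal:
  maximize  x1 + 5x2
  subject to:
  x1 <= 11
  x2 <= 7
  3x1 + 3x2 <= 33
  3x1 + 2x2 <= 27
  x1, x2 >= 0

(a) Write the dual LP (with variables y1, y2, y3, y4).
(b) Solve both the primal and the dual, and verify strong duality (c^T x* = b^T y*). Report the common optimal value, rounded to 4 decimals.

The standard primal-dual pair for 'max c^T x s.t. A x <= b, x >= 0' is:
  Dual:  min b^T y  s.t.  A^T y >= c,  y >= 0.

So the dual LP is:
  minimize  11y1 + 7y2 + 33y3 + 27y4
  subject to:
    y1 + 3y3 + 3y4 >= 1
    y2 + 3y3 + 2y4 >= 5
    y1, y2, y3, y4 >= 0

Solving the primal: x* = (4, 7).
  primal value c^T x* = 39.
Solving the dual: y* = (0, 4, 0.3333, 0).
  dual value b^T y* = 39.
Strong duality: c^T x* = b^T y*. Confirmed.

39


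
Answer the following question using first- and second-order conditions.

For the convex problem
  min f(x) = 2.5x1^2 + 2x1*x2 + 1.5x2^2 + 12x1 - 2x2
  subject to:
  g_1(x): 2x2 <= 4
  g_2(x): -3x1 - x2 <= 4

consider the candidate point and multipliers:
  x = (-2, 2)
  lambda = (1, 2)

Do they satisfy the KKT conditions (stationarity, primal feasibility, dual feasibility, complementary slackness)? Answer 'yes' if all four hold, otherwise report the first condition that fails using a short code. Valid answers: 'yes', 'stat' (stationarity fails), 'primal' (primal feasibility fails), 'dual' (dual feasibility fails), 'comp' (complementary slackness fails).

Gradient of f: grad f(x) = Q x + c = (6, 0)
Constraint values g_i(x) = a_i^T x - b_i:
  g_1((-2, 2)) = 0
  g_2((-2, 2)) = 0
Stationarity residual: grad f(x) + sum_i lambda_i a_i = (0, 0)
  -> stationarity OK
Primal feasibility (all g_i <= 0): OK
Dual feasibility (all lambda_i >= 0): OK
Complementary slackness (lambda_i * g_i(x) = 0 for all i): OK

Verdict: yes, KKT holds.

yes


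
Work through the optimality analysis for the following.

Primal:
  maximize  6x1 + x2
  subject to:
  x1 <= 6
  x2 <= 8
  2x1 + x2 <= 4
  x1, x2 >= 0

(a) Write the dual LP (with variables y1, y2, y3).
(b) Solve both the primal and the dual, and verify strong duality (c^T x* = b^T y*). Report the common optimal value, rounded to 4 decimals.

The standard primal-dual pair for 'max c^T x s.t. A x <= b, x >= 0' is:
  Dual:  min b^T y  s.t.  A^T y >= c,  y >= 0.

So the dual LP is:
  minimize  6y1 + 8y2 + 4y3
  subject to:
    y1 + 2y3 >= 6
    y2 + y3 >= 1
    y1, y2, y3 >= 0

Solving the primal: x* = (2, 0).
  primal value c^T x* = 12.
Solving the dual: y* = (0, 0, 3).
  dual value b^T y* = 12.
Strong duality: c^T x* = b^T y*. Confirmed.

12


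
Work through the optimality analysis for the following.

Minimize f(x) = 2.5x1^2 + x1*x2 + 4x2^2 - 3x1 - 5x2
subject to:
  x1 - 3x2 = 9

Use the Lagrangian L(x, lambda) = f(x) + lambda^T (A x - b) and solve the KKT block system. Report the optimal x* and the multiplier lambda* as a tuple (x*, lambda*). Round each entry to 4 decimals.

Form the Lagrangian:
  L(x, lambda) = (1/2) x^T Q x + c^T x + lambda^T (A x - b)
Stationarity (grad_x L = 0): Q x + c + A^T lambda = 0.
Primal feasibility: A x = b.

This gives the KKT block system:
  [ Q   A^T ] [ x     ]   [-c ]
  [ A    0  ] [ lambda ] = [ b ]

Solving the linear system:
  x*      = (2.3898, -2.2034)
  lambda* = (-6.7458)
  f(x*)   = 32.2797

x* = (2.3898, -2.2034), lambda* = (-6.7458)


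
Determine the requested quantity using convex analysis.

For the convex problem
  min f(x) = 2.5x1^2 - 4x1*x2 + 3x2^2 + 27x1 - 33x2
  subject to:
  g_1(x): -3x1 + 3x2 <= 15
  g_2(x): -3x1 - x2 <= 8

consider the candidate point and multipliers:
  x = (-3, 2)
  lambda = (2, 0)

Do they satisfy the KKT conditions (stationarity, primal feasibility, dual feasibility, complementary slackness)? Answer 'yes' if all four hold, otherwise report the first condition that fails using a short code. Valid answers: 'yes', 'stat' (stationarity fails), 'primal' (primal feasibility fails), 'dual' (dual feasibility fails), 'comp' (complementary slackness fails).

Gradient of f: grad f(x) = Q x + c = (4, -9)
Constraint values g_i(x) = a_i^T x - b_i:
  g_1((-3, 2)) = 0
  g_2((-3, 2)) = -1
Stationarity residual: grad f(x) + sum_i lambda_i a_i = (-2, -3)
  -> stationarity FAILS
Primal feasibility (all g_i <= 0): OK
Dual feasibility (all lambda_i >= 0): OK
Complementary slackness (lambda_i * g_i(x) = 0 for all i): OK

Verdict: the first failing condition is stationarity -> stat.

stat


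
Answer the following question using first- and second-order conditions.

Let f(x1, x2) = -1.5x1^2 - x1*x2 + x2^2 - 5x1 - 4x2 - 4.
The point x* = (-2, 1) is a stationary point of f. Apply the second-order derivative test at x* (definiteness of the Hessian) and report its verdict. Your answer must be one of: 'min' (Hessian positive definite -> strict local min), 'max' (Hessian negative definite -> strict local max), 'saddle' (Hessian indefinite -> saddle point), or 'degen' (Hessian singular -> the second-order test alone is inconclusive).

Compute the Hessian H = grad^2 f:
  H = [[-3, -1], [-1, 2]]
Verify stationarity: grad f(x*) = H x* + g = (0, 0).
Eigenvalues of H: -3.1926, 2.1926.
Eigenvalues have mixed signs, so H is indefinite -> x* is a saddle point.

saddle


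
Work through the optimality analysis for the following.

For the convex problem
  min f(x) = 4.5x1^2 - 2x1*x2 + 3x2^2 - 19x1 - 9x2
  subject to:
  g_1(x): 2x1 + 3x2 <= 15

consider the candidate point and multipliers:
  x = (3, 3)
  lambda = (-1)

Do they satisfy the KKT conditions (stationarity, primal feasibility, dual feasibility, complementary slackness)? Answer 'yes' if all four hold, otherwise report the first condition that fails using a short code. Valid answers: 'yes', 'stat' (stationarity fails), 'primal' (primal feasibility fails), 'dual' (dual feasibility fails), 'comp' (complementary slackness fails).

Gradient of f: grad f(x) = Q x + c = (2, 3)
Constraint values g_i(x) = a_i^T x - b_i:
  g_1((3, 3)) = 0
Stationarity residual: grad f(x) + sum_i lambda_i a_i = (0, 0)
  -> stationarity OK
Primal feasibility (all g_i <= 0): OK
Dual feasibility (all lambda_i >= 0): FAILS
Complementary slackness (lambda_i * g_i(x) = 0 for all i): OK

Verdict: the first failing condition is dual_feasibility -> dual.

dual
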